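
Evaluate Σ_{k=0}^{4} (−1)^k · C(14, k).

The partial alternating sum Σ_{k=0}^{4} (−1)^k C(14,k) = (−1)^4 C(13,4) = 715.

715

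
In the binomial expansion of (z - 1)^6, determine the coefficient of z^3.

The general term is C(6,j)·(z)^j·(-1)^(6-j); the z^3 term has j = 3.
C(6,3) = 20.
Coefficient = C(6,3) · (-1)^3 = 20 · (-1) = -20.

-20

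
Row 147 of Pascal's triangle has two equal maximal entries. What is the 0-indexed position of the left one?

73

For odd n = 147, C(147,r) peaks at r = (n−1)/2 and (n+1)/2; the smaller is 73.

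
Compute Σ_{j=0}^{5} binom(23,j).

1 + 23 + 253 + 1771 + 8855 + 33649 = 44552.

44552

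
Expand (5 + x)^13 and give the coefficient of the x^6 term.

The general term is C(13,j)·(5)^j·(x)^(13-j); the x^6 term has j = 7.
C(13,7) = 1716.
Coefficient = C(13,7) · 5^7 = 1716 · 78125 = 134062500.

134062500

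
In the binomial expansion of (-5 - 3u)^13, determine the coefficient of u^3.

-75410156250

The general term is C(13,j)·(-5)^j·(-3u)^(13-j); the u^3 term has j = 10.
C(13,10) = 286.
Coefficient = C(13,10) · (-5)^10 · (-3)^3 = 286 · 9765625 · (-27) = -75410156250.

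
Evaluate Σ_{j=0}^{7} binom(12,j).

3302

1 + 12 + 66 + 220 + 495 + 792 + 924 + 792 = 3302.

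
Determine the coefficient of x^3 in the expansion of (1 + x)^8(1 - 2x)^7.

Coefficient of x^3 = Σ_{j} C(8,j)·1^j·C(7,3-j)·(-2)^(3-j) for j from 0 to 3.
= (-280) + 672 + (-392) + 56 = 56.

56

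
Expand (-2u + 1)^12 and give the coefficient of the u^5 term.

-25344

The general term is C(12,j)·(-2u)^j·(1)^(12-j); the u^5 term has j = 5.
C(12,5) = 792.
Coefficient = C(12,5) · (-2)^5 = 792 · (-32) = -25344.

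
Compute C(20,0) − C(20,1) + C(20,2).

The partial alternating sum Σ_{k=0}^{2} (−1)^k C(20,k) = (−1)^2 C(19,2) = 171.

171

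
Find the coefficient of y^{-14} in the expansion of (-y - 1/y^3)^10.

210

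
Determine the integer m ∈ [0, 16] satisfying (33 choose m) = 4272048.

C(33,m) increases on 0 ≤ m ≤ 16. C(33,6) = 1107568 and C(33,7) = 4272048, so m = 7.

7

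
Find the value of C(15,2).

105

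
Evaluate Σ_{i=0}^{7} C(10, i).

1 + 10 + 45 + 120 + 210 + 252 + 210 + 120 = 968.

968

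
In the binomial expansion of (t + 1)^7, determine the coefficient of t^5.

The general term is C(7,j)·(t)^j·(1)^(7-j); the t^5 term has j = 5.
C(7,5) = 21.
Coefficient = C(7,5) = 21.

21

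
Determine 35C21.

2319959400

C(35,21) = C(35,14) by symmetry.
C(35,14) = (35·34·33·32·31·30·29·28·27·26·25·24·23·22) / 14! = 202250096145377280000 / 87178291200 = 2319959400.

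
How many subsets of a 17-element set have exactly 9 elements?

Choose the 9 positions: C(17,9) = 24310.

24310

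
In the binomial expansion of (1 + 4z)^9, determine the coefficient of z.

36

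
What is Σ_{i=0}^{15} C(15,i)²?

By Vandermonde's identity, Σ C(15,i)² = C(30,15) = 155117520.

155117520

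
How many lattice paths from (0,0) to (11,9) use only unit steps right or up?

167960

Each path is a sequence of 20 steps with 11 rights: C(20,11) = 167960.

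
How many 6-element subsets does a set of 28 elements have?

376740

C(28,6) = (28·27·26·25·24·23) / 6! = 271252800 / 720 = 376740.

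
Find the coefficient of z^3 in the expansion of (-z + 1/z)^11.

-330

General term: C(11,j)·(-z)^j·(1/z)^(11-j), with z-exponent 1j − 1(11−j) = 2j − 11.
Set 2j − 11 = 3: j = 7.
C(11,7) = 330; (-1)^7 = -1; 1^4 = 1.
Coefficient = 330 · (-1) · 1 = -330.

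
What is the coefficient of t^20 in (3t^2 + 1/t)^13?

13817466

General term: C(13,j)·(3t^2)^j·(1/t)^(13-j), with t-exponent 2j − 1(13−j) = 3j − 13.
Set 3j − 13 = 20: j = 11.
C(13,11) = 78; 3^11 = 177147; 1^2 = 1.
Coefficient = 78 · 177147 · 1 = 13817466.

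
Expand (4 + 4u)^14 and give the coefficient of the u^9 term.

537407782912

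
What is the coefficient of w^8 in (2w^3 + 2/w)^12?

3244032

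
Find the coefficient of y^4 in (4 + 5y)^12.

20275200000

The general term is C(12,j)·(4)^j·(5y)^(12-j); the y^4 term has j = 8.
C(12,8) = 495.
Coefficient = C(12,8) · 4^8 · 5^4 = 495 · 65536 · 625 = 20275200000.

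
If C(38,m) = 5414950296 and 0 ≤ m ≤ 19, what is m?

C(38,m) increases on 0 ≤ m ≤ 19. C(38,12) = 2707475148 and C(38,13) = 5414950296, so m = 13.

13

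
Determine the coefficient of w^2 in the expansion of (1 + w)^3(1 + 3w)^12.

Coefficient of w^2 = Σ_{j} C(3,j)·1^j·C(12,2-j)·3^(2-j) for j from 0 to 2.
= 594 + 108 + 3 = 705.

705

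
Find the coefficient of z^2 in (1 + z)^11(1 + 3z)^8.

Coefficient of z^2 = Σ_{j} C(11,j)·1^j·C(8,2-j)·3^(2-j) for j from 0 to 2.
= 252 + 264 + 55 = 571.

571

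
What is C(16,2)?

120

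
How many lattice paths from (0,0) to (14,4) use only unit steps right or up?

3060

Each path is a sequence of 18 steps with 14 rights: C(18,14) = 3060.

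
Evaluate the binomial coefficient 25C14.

4457400

C(25,14) = C(25,11) by symmetry.
C(25,11) = (25·24·23·22·21·20·19·18·17·16·15) / 11! = 177925144320000 / 39916800 = 4457400.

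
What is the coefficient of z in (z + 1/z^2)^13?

715

General term: C(13,j)·(z)^j·(1/z^2)^(13-j), with z-exponent 1j − 2(13−j) = 3j − 26.
Set 3j − 26 = 1: j = 9.
C(13,9) = 715; 1^9 = 1; 1^4 = 1.
Coefficient = 715 · 1 · 1 = 715.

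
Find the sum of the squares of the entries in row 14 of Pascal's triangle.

40116600

Σ C(14,i)² is the coefficient of x^14 in (1+x)^14(1+x)^14 = (1+x)^28, i.e. C(28,14) = 40116600.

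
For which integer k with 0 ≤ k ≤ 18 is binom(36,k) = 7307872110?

16

C(36,k) increases on 0 ≤ k ≤ 18. C(36,15) = 5567902560 and C(36,16) = 7307872110, so k = 16.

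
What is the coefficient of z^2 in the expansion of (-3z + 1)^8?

252

The general term is C(8,j)·(-3z)^j·(1)^(8-j); the z^2 term has j = 2.
C(8,2) = 28.
Coefficient = C(8,2) · (-3)^2 = 28 · 9 = 252.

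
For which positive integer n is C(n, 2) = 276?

n(n−1)/2 = 276 ⇒ n(n−1) = 552. Since 24·23 = 552, n = 24.

24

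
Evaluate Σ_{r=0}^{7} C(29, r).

2182396

1 + 29 + 406 + 3654 + 23751 + 118755 + 475020 + 1560780 = 2182396.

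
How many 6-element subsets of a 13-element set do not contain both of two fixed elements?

All 6-subsets: C(13,6) = 1716. Those containing both fixed elements: C(11,4) = 330.
1716 − 330 = 1386.

1386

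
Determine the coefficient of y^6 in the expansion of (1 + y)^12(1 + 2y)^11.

973104

Coefficient of y^6 = Σ_{j} C(12,j)·1^j·C(11,6-j)·2^(6-j) for j from 0 to 6.
= 29568 + 177408 + 348480 + 290400 + 108900 + 17424 + 924 = 973104.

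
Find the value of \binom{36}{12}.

C(36,12) = (36·35·34·33·32·31·30·29·28·27·26·25) / 12! = 599555620984320000 / 479001600 = 1251677700.

1251677700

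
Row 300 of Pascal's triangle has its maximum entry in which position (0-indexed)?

150

C(300,i) is maximized at i = 300/2 = 150.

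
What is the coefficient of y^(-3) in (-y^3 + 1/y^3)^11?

General term: C(11,j)·(-y^3)^j·(1/y^3)^(11-j), with y-exponent 3j − 3(11−j) = 6j − 33.
Set 6j − 33 = -3: j = 5.
C(11,5) = 462; (-1)^5 = -1; 1^6 = 1.
Coefficient = 462 · (-1) · 1 = -462.

-462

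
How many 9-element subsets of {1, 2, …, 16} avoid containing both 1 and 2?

All 9-subsets: C(16,9) = 11440. Those containing both fixed elements: C(14,7) = 3432.
11440 − 3432 = 8008.

8008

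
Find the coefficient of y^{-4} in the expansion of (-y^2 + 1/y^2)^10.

General term: C(10,j)·(-y^2)^j·(1/y^2)^(10-j), with y-exponent 2j − 2(10−j) = 4j − 20.
Set 4j − 20 = -4: j = 4.
C(10,4) = 210; (-1)^4 = 1; 1^6 = 1.
Coefficient = 210 · 1 · 1 = 210.

210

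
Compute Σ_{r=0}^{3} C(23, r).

2048

1 + 23 + 253 + 1771 = 2048.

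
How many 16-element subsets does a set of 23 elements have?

245157

C(23,16) = C(23,7) by symmetry.
C(23,7) = (23·22·21·20·19·18·17) / 7! = 1235591280 / 5040 = 245157.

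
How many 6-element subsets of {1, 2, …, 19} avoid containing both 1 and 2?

24752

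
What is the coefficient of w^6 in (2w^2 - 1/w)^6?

240

General term: C(6,j)·(2w^2)^j·(-1/w)^(6-j), with w-exponent 2j − 1(6−j) = 3j − 6.
Set 3j − 6 = 6: j = 4.
C(6,4) = 15; 2^4 = 16; (-1)^2 = 1.
Coefficient = 15 · 16 · 1 = 240.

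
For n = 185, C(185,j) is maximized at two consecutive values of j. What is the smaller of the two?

For odd n = 185, C(185,j) peaks at j = (n−1)/2 and (n+1)/2; the smaller is 92.

92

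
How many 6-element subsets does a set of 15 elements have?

C(15,6) = (15·14·13·12·11·10) / 6! = 3603600 / 720 = 5005.

5005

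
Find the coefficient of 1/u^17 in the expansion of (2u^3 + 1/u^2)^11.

22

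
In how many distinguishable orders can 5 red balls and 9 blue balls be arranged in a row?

2002

Choose positions for the red balls: C(14,5) = 2002.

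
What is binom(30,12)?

86493225

C(30,12) = (30·29·28·27·26·25·24·23·22·21·20·19) / 12! = 41430393164160000 / 479001600 = 86493225.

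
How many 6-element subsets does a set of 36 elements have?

1947792

C(36,6) = (36·35·34·33·32·31) / 6! = 1402410240 / 720 = 1947792.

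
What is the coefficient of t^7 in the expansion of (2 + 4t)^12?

The general term is C(12,j)·(2)^j·(4t)^(12-j); the t^7 term has j = 5.
C(12,5) = 792.
Coefficient = C(12,5) · 2^5 · 4^7 = 792 · 32 · 16384 = 415236096.

415236096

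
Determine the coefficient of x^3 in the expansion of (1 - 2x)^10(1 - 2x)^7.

(1 - 2x)^10(1 - 2x)^7 = (1 - 2x)^17, so the coefficient of x^3 is C(17,3)·(-2)^3 = 680·-8 = -5440.

-5440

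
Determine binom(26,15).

7726160

C(26,15) = C(26,11) by symmetry.
C(26,11) = (26·25·24·23·22·21·20·19·18·17·16) / 11! = 308403583488000 / 39916800 = 7726160.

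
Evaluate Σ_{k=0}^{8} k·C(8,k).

Since k·C(8,k) = 8·C(7,k−1), the sum is 8·2^7 = 8·128 = 1024.

1024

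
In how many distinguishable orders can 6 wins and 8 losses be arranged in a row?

3003

Choose positions for the wins: C(14,6) = 3003.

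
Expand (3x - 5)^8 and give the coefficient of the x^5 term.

The general term is C(8,j)·(3x)^j·(-5)^(8-j); the x^5 term has j = 5.
C(8,5) = 56.
Coefficient = C(8,5) · 3^5 · (-5)^3 = 56 · 243 · (-125) = -1701000.

-1701000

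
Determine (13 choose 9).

715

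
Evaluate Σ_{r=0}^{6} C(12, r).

1 + 12 + 66 + 220 + 495 + 792 + 924 = 2510.

2510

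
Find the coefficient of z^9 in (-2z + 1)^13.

-366080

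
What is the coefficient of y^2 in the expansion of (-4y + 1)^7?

The general term is C(7,j)·(-4y)^j·(1)^(7-j); the y^2 term has j = 2.
C(7,2) = 21.
Coefficient = C(7,2) · (-4)^2 = 21 · 16 = 336.

336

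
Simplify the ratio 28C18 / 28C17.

11/18

C(n,k+1)/C(n,k) = (n−k)/(k+1) = (28−17)/(17+1) = 11/18.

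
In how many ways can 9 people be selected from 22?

This is C(22,9) = 497420.

497420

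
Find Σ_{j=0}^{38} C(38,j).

274877906944

The entries of row 38 sum to 2^38 = 274877906944.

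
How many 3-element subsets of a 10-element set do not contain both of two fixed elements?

All 3-subsets: C(10,3) = 120. Those containing both fixed elements: C(8,1) = 8.
120 − 8 = 112.

112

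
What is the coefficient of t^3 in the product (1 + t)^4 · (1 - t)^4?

0

Coefficient of t^3 = Σ_{j} C(4,j)·1^j·C(4,3-j)·(-1)^(3-j) for j from 0 to 3.
= (-4) + 24 + (-24) + 4 = 0.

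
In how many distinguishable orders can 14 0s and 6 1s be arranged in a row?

38760

Choose positions for the 0s: C(20,14) = 38760.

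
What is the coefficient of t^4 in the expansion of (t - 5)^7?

The general term is C(7,j)·(t)^j·(-5)^(7-j); the t^4 term has j = 4.
C(7,4) = 35.
Coefficient = C(7,4) · (-5)^3 = 35 · (-125) = -4375.

-4375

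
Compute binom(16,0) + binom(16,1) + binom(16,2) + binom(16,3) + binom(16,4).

1 + 16 + 120 + 560 + 1820 = 2517.

2517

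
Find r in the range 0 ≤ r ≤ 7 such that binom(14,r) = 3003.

6

C(14,r) increases on 0 ≤ r ≤ 7. C(14,5) = 2002 and C(14,6) = 3003, so r = 6.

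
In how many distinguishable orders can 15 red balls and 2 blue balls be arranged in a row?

136

Choose positions for the red balls: C(17,15) = 136.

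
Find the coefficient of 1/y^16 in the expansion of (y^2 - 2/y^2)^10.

-5120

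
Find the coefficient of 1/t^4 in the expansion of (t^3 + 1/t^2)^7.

21

General term: C(7,j)·(t^3)^j·(1/t^2)^(7-j), with t-exponent 3j − 2(7−j) = 5j − 14.
Set 5j − 14 = -4: j = 2.
C(7,2) = 21; 1^2 = 1; 1^5 = 1.
Coefficient = 21 · 1 · 1 = 21.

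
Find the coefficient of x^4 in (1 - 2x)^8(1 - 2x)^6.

(1 - 2x)^8(1 - 2x)^6 = (1 - 2x)^14, so the coefficient of x^4 is C(14,4)·(-2)^4 = 1001·16 = 16016.

16016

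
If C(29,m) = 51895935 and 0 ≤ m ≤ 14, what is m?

12

C(29,m) increases on 0 ≤ m ≤ 14. C(29,11) = 34597290 and C(29,12) = 51895935, so m = 12.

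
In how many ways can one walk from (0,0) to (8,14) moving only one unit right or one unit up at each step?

Each path is a sequence of 22 steps with 8 rights: C(22,8) = 319770.

319770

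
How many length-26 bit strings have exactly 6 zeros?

Choose the 6 positions: C(26,6) = 230230.

230230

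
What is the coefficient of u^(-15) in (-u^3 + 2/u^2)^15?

General term: C(15,j)·(-u^3)^j·(2/u^2)^(15-j), with u-exponent 3j − 2(15−j) = 5j − 30.
Set 5j − 30 = -15: j = 3.
C(15,3) = 455; (-1)^3 = -1; 2^12 = 4096.
Coefficient = 455 · (-1) · 4096 = -1863680.

-1863680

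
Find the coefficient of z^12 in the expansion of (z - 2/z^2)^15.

General term: C(15,j)·(z)^j·(-2/z^2)^(15-j), with z-exponent 1j − 2(15−j) = 3j − 30.
Set 3j − 30 = 12: j = 14.
C(15,14) = 15; 1^14 = 1; (-2)^1 = -2.
Coefficient = 15 · 1 · (-2) = -30.

-30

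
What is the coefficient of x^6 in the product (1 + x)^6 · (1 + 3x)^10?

846712

Coefficient of x^6 = Σ_{j} C(6,j)·1^j·C(10,6-j)·3^(6-j) for j from 0 to 6.
= 153090 + 367416 + 255150 + 64800 + 6075 + 180 + 1 = 846712.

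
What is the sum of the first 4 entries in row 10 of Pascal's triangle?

1 + 10 + 45 + 120 = 176.

176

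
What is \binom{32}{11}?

129024480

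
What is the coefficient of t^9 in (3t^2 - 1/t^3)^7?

General term: C(7,j)·(3t^2)^j·(-1/t^3)^(7-j), with t-exponent 2j − 3(7−j) = 5j − 21.
Set 5j − 21 = 9: j = 6.
C(7,6) = 7; 3^6 = 729; (-1)^1 = -1.
Coefficient = 7 · 729 · (-1) = -5103.

-5103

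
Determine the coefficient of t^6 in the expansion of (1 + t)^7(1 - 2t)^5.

Coefficient of t^6 = Σ_{j} C(7,j)·1^j·C(5,6-j)·(-2)^(6-j) for j from 1 to 6.
= (-224) + 1680 + (-2800) + 1400 + (-210) + 7 = -147.

-147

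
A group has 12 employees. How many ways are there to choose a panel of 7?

792

This is C(12,7) = 792.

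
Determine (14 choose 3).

364

C(14,3) = (14·13·12) / 3! = 2184 / 6 = 364.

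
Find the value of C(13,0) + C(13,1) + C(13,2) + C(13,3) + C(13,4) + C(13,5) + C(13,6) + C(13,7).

5812

1 + 13 + 78 + 286 + 715 + 1287 + 1716 + 1716 = 5812.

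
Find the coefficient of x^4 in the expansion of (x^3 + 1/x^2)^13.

1716

General term: C(13,j)·(x^3)^j·(1/x^2)^(13-j), with x-exponent 3j − 2(13−j) = 5j − 26.
Set 5j − 26 = 4: j = 6.
C(13,6) = 1716; 1^6 = 1; 1^7 = 1.
Coefficient = 1716 · 1 · 1 = 1716.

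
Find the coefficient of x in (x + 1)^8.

8

The general term is C(8,j)·(x)^j·(1)^(8-j); the x^1 term has j = 1.
C(8,1) = 8.
Coefficient = C(8,1) = 8.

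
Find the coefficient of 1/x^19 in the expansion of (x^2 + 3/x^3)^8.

17496

General term: C(8,j)·(x^2)^j·(3/x^3)^(8-j), with x-exponent 2j − 3(8−j) = 5j − 24.
Set 5j − 24 = -19: j = 1.
C(8,1) = 8; 1^1 = 1; 3^7 = 2187.
Coefficient = 8 · 1 · 2187 = 17496.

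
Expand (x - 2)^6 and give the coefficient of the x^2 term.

The general term is C(6,j)·(x)^j·(-2)^(6-j); the x^2 term has j = 2.
C(6,2) = 15.
Coefficient = C(6,2) · (-2)^4 = 15 · 16 = 240.

240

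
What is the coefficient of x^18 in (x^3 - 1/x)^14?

3003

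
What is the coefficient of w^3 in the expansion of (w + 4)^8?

57344

The general term is C(8,j)·(w)^j·(4)^(8-j); the w^3 term has j = 3.
C(8,3) = 56.
Coefficient = C(8,3) · 4^5 = 56 · 1024 = 57344.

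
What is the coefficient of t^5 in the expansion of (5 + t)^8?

7000

The general term is C(8,j)·(5)^j·(t)^(8-j); the t^5 term has j = 3.
C(8,3) = 56.
Coefficient = C(8,3) · 5^3 = 56 · 125 = 7000.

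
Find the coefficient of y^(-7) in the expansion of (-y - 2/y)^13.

-292864

General term: C(13,j)·(-y)^j·(-2/y)^(13-j), with y-exponent 1j − 1(13−j) = 2j − 13.
Set 2j − 13 = -7: j = 3.
C(13,3) = 286; (-1)^3 = -1; (-2)^10 = 1024.
Coefficient = 286 · (-1) · 1024 = -292864.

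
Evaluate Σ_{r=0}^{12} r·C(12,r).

Differentiating (1+x)^12 and setting x=1: Σ r·C(12,r) = 12·2^11 = 24576.

24576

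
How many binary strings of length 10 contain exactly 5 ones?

252

Choose the 5 positions: C(10,5) = 252.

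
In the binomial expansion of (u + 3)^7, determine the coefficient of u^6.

21

The general term is C(7,j)·(u)^j·(3)^(7-j); the u^6 term has j = 6.
C(7,6) = 7.
Coefficient = C(7,6) · 3^1 = 7 · 3 = 21.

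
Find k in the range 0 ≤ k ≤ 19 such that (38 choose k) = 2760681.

C(38,k) increases on 0 ≤ k ≤ 19. C(38,5) = 501942 and C(38,6) = 2760681, so k = 6.

6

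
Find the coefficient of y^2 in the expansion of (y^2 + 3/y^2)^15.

General term: C(15,j)·(y^2)^j·(3/y^2)^(15-j), with y-exponent 2j − 2(15−j) = 4j − 30.
Set 4j − 30 = 2: j = 8.
C(15,8) = 6435; 1^8 = 1; 3^7 = 2187.
Coefficient = 6435 · 1 · 2187 = 14073345.

14073345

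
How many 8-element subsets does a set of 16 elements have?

12870

C(16,8) = (16·15·14·13·12·11·10·9) / 8! = 518918400 / 40320 = 12870.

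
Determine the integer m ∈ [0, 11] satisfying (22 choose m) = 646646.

C(22,m) increases on 0 ≤ m ≤ 11. C(22,9) = 497420 and C(22,10) = 646646, so m = 10.

10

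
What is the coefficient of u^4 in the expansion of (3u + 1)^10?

17010

The general term is C(10,j)·(3u)^j·(1)^(10-j); the u^4 term has j = 4.
C(10,4) = 210.
Coefficient = C(10,4) · 3^4 = 210 · 81 = 17010.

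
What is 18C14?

3060

C(18,14) = C(18,4) by symmetry.
C(18,4) = (18·17·16·15) / 4! = 73440 / 24 = 3060.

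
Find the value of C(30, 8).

C(30,8) = (30·29·28·27·26·25·24·23) / 8! = 235989936000 / 40320 = 5852925.

5852925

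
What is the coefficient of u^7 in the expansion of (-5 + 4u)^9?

14745600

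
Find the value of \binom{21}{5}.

C(21,5) = (21·20·19·18·17) / 5! = 2441880 / 120 = 20349.

20349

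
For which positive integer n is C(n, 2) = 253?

n(n−1)/2 = 253 ⇒ n(n−1) = 506. Since 23·22 = 506, n = 23.

23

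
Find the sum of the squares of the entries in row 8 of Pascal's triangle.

By Vandermonde's identity, Σ C(8,i)² = C(16,8) = 12870.

12870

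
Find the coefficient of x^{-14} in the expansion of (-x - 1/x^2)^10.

45

General term: C(10,j)·(-x)^j·(-1/x^2)^(10-j), with x-exponent 1j − 2(10−j) = 3j − 20.
Set 3j − 20 = -14: j = 2.
C(10,2) = 45; (-1)^2 = 1; (-1)^8 = 1.
Coefficient = 45 · 1 · 1 = 45.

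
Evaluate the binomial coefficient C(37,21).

C(37,21) = C(37,16) by symmetry.
C(37,16) = (37·36·35·34·33·32·31·30·29·28·27·26·25·24·23·22) / 16! = 269397128065642536960000 / 20922789888000 = 12875774670.

12875774670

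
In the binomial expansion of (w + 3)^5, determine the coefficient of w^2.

270

The general term is C(5,j)·(w)^j·(3)^(5-j); the w^2 term has j = 2.
C(5,2) = 10.
Coefficient = C(5,2) · 3^3 = 10 · 27 = 270.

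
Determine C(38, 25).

C(38,25) = C(38,13) by symmetry.
C(38,13) = (38·37·36·35·34·33·32·31·30·29·28·27·26) / 13! = 33719008124158156800 / 6227020800 = 5414950296.

5414950296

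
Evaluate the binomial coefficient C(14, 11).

C(14,11) = C(14,3) by symmetry.
C(14,3) = (14·13·12) / 3! = 2184 / 6 = 364.

364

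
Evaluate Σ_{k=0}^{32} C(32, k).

4294967296

The entries of row 32 sum to 2^32 = 4294967296.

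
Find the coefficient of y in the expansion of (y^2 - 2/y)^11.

General term: C(11,j)·(y^2)^j·(-2/y)^(11-j), with y-exponent 2j − 1(11−j) = 3j − 11.
Set 3j − 11 = 1: j = 4.
C(11,4) = 330; 1^4 = 1; (-2)^7 = -128.
Coefficient = 330 · 1 · (-128) = -42240.

-42240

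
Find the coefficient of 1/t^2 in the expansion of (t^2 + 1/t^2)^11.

General term: C(11,j)·(t^2)^j·(1/t^2)^(11-j), with t-exponent 2j − 2(11−j) = 4j − 22.
Set 4j − 22 = -2: j = 5.
C(11,5) = 462; 1^5 = 1; 1^6 = 1.
Coefficient = 462 · 1 · 1 = 462.

462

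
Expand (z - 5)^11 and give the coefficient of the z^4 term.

The general term is C(11,j)·(z)^j·(-5)^(11-j); the z^4 term has j = 4.
C(11,4) = 330.
Coefficient = C(11,4) · (-5)^7 = 330 · (-78125) = -25781250.

-25781250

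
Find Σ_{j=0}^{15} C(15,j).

The entries of row 15 sum to 2^15 = 32768.

32768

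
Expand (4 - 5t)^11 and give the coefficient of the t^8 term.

4125000000

The general term is C(11,j)·(4)^j·(-5t)^(11-j); the t^8 term has j = 3.
C(11,3) = 165.
Coefficient = C(11,3) · 4^3 · (-5)^8 = 165 · 64 · 390625 = 4125000000.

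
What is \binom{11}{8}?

165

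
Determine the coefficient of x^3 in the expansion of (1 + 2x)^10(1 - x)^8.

Coefficient of x^3 = Σ_{j} C(10,j)·2^j·C(8,3-j)·(-1)^(3-j) for j from 0 to 3.
= (-56) + 560 + (-1440) + 960 = 24.

24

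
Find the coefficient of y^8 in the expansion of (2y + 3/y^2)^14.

3354624

General term: C(14,j)·(2y)^j·(3/y^2)^(14-j), with y-exponent 1j − 2(14−j) = 3j − 28.
Set 3j − 28 = 8: j = 12.
C(14,12) = 91; 2^12 = 4096; 3^2 = 9.
Coefficient = 91 · 4096 · 9 = 3354624.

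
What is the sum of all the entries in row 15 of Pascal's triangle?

Setting x = 1 in (1+x)^15 gives Σ C(15,k) = 2^15 = 32768.

32768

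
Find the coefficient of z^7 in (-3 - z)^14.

7505784

The general term is C(14,j)·(-3)^j·(-z)^(14-j); the z^7 term has j = 7.
C(14,7) = 3432.
Coefficient = C(14,7) · (-3)^7 · (-1)^7 = 3432 · (-2187) · (-1) = 7505784.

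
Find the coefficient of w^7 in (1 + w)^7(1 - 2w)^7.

Coefficient of w^7 = Σ_{j} C(7,j)·1^j·C(7,7-j)·(-2)^(7-j) for j from 0 to 7.
= (-128) + 3136 + (-14112) + 19600 + (-9800) + 1764 + (-98) + 1 = 363.

363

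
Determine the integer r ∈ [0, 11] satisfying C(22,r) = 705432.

11

C(22,r) increases on 0 ≤ r ≤ 11. C(22,10) = 646646 and C(22,11) = 705432, so r = 11.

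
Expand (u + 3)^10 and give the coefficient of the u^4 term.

The general term is C(10,j)·(u)^j·(3)^(10-j); the u^4 term has j = 4.
C(10,4) = 210.
Coefficient = C(10,4) · 3^6 = 210 · 729 = 153090.

153090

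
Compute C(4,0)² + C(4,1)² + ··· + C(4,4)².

Σ C(4,j)² is the coefficient of x^4 in (1+x)^4(1+x)^4 = (1+x)^8, i.e. C(8,4) = 70.

70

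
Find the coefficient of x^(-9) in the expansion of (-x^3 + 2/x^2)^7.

General term: C(7,j)·(-x^3)^j·(2/x^2)^(7-j), with x-exponent 3j − 2(7−j) = 5j − 14.
Set 5j − 14 = -9: j = 1.
C(7,1) = 7; (-1)^1 = -1; 2^6 = 64.
Coefficient = 7 · (-1) · 64 = -448.

-448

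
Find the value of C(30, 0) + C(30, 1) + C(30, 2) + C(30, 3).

1 + 30 + 435 + 4060 = 4526.

4526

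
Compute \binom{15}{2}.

C(15,2) = (15·14) / 2! = 210 / 2 = 105.

105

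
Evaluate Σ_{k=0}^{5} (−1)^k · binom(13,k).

-792

The partial alternating sum Σ_{k=0}^{5} (−1)^k C(13,k) = (−1)^5 C(12,5) = -792.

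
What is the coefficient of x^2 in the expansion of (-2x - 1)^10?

The general term is C(10,j)·(-2x)^j·(-1)^(10-j); the x^2 term has j = 2.
C(10,2) = 45.
Coefficient = C(10,2) · (-2)^2 = 45 · 4 = 180.

180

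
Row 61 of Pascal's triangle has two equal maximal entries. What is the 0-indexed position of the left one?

30

For odd n = 61, C(61,r) peaks at r = (n−1)/2 and (n+1)/2; the lesser is 30.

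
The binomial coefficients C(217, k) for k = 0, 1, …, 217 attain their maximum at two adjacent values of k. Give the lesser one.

108

For odd n = 217, C(217,k) peaks at k = (n−1)/2 and (n+1)/2; the lesser is 108.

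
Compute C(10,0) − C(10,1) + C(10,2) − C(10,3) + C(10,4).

The partial alternating sum Σ_{k=0}^{4} (−1)^k C(10,k) = (−1)^4 C(9,4) = 126.

126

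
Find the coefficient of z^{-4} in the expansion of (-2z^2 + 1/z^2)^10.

General term: C(10,j)·(-2z^2)^j·(1/z^2)^(10-j), with z-exponent 2j − 2(10−j) = 4j − 20.
Set 4j − 20 = -4: j = 4.
C(10,4) = 210; (-2)^4 = 16; 1^6 = 1.
Coefficient = 210 · 16 · 1 = 3360.

3360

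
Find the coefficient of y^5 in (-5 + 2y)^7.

16800

The general term is C(7,j)·(-5)^j·(2y)^(7-j); the y^5 term has j = 2.
C(7,2) = 21.
Coefficient = C(7,2) · (-5)^2 · 2^5 = 21 · 25 · 32 = 16800.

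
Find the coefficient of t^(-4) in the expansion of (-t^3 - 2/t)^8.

General term: C(8,j)·(-t^3)^j·(-2/t)^(8-j), with t-exponent 3j − 1(8−j) = 4j − 8.
Set 4j − 8 = -4: j = 1.
C(8,1) = 8; (-1)^1 = -1; (-2)^7 = -128.
Coefficient = 8 · (-1) · (-128) = 1024.

1024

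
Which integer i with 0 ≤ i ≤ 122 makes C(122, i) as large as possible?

C(122,i) is maximized at i = 122/2 = 61.

61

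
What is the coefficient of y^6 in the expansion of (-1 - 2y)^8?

The general term is C(8,j)·(-1)^j·(-2y)^(8-j); the y^6 term has j = 2.
C(8,2) = 28.
Coefficient = C(8,2) · (-2)^6 = 28 · 64 = 1792.

1792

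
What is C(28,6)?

376740

C(28,6) = (28·27·26·25·24·23) / 6! = 271252800 / 720 = 376740.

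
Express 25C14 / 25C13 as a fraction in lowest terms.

6/7

C(n,k+1)/C(n,k) = (n−k)/(k+1) = (25−13)/(13+1) = 12/14 = 6/7.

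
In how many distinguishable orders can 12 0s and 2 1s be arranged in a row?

91

Choose positions for the 0s: C(14,12) = 91.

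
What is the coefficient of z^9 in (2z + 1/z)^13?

General term: C(13,j)·(2z)^j·(1/z)^(13-j), with z-exponent 1j − 1(13−j) = 2j − 13.
Set 2j − 13 = 9: j = 11.
C(13,11) = 78; 2^11 = 2048; 1^2 = 1.
Coefficient = 78 · 2048 · 1 = 159744.

159744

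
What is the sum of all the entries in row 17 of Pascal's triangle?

Setting x = 1 in (1+x)^17 gives Σ C(17,i) = 2^17 = 131072.

131072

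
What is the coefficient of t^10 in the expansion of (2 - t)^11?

22

The general term is C(11,j)·(2)^j·(-t)^(11-j); the t^10 term has j = 1.
C(11,1) = 11.
Coefficient = C(11,1) · 2^1 = 11 · 2 = 22.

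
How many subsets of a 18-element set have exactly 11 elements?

31824

Choose the 11 positions: C(18,11) = 31824.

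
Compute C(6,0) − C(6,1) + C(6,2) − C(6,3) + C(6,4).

5

The partial alternating sum Σ_{k=0}^{4} (−1)^k C(6,k) = (−1)^4 C(5,4) = 5.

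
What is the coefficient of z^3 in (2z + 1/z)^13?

General term: C(13,j)·(2z)^j·(1/z)^(13-j), with z-exponent 1j − 1(13−j) = 2j − 13.
Set 2j − 13 = 3: j = 8.
C(13,8) = 1287; 2^8 = 256; 1^5 = 1.
Coefficient = 1287 · 256 · 1 = 329472.

329472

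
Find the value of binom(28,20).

3108105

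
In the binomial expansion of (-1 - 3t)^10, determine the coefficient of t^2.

The general term is C(10,j)·(-1)^j·(-3t)^(10-j); the t^2 term has j = 8.
C(10,8) = 45.
Coefficient = C(10,8) · (-3)^2 = 45 · 9 = 405.

405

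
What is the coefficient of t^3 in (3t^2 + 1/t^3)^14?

39405366

General term: C(14,j)·(3t^2)^j·(1/t^3)^(14-j), with t-exponent 2j − 3(14−j) = 5j − 42.
Set 5j − 42 = 3: j = 9.
C(14,9) = 2002; 3^9 = 19683; 1^5 = 1.
Coefficient = 2002 · 19683 · 1 = 39405366.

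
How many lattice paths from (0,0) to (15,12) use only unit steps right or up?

17383860

Each path is a sequence of 27 steps with 15 rights: C(27,15) = 17383860.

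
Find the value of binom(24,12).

2704156

C(24,12) = (24·23·22·21·20·19·18·17·16·15·14·13) / 12! = 1295295050649600 / 479001600 = 2704156.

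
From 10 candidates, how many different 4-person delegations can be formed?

210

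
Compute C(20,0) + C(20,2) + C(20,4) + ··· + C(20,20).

Even-r terms of row 20 sum to 2^19 = 524288.

524288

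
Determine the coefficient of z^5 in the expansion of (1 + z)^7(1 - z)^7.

Coefficient of z^5 = Σ_{j} C(7,j)·1^j·C(7,5-j)·(-1)^(5-j) for j from 0 to 5.
= (-21) + 245 + (-735) + 735 + (-245) + 21 = 0.

0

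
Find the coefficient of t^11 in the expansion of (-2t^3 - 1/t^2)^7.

General term: C(7,j)·(-2t^3)^j·(-1/t^2)^(7-j), with t-exponent 3j − 2(7−j) = 5j − 14.
Set 5j − 14 = 11: j = 5.
C(7,5) = 21; (-2)^5 = -32; (-1)^2 = 1.
Coefficient = 21 · (-32) · 1 = -672.

-672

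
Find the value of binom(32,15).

565722720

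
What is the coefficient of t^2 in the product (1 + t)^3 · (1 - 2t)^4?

3

Coefficient of t^2 = Σ_{j} C(3,j)·1^j·C(4,2-j)·(-2)^(2-j) for j from 0 to 2.
= 24 + (-24) + 3 = 3.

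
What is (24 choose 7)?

346104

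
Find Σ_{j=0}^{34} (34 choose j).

17179869184

Setting x = 1 in (1+x)^34 gives Σ C(34,j) = 2^34 = 17179869184.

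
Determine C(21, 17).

C(21,17) = C(21,4) by symmetry.
C(21,4) = (21·20·19·18) / 4! = 143640 / 24 = 5985.

5985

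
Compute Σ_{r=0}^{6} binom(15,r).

9949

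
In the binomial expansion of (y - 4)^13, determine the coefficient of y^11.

The general term is C(13,j)·(y)^j·(-4)^(13-j); the y^11 term has j = 11.
C(13,11) = 78.
Coefficient = C(13,11) · (-4)^2 = 78 · 16 = 1248.

1248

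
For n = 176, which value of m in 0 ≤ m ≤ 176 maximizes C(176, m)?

88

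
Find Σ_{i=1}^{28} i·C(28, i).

3758096384

Since i·C(28,i) = 28·C(27,i−1), the sum is 28·2^27 = 28·134217728 = 3758096384.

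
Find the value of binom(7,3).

35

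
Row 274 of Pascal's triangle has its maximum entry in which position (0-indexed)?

C(274,m) is maximized at m = 274/2 = 137.

137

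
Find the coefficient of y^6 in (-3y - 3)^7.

The general term is C(7,j)·(-3y)^j·(-3)^(7-j); the y^6 term has j = 6.
C(7,6) = 7.
Coefficient = C(7,6) · (-3)^6 · (-3)^1 = 7 · 729 · (-3) = -15309.

-15309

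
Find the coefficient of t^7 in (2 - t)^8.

-16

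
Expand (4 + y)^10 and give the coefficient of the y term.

2621440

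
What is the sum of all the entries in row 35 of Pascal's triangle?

34359738368

The entries of row 35 sum to 2^35 = 34359738368.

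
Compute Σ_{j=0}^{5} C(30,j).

1 + 30 + 435 + 4060 + 27405 + 142506 = 174437.

174437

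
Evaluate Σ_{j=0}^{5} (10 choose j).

638

1 + 10 + 45 + 120 + 210 + 252 = 638.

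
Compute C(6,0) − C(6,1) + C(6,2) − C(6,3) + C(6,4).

The partial alternating sum Σ_{k=0}^{4} (−1)^k C(6,k) = (−1)^4 C(5,4) = 5.

5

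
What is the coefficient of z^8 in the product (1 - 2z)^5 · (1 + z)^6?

Coefficient of z^8 = Σ_{j} C(5,j)·(-2)^j·C(6,8-j)·1^(8-j) for j from 2 to 5.
= 40 + (-480) + 1200 + (-640) = 120.

120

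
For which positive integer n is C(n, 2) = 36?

n(n−1)/2 = 36 ⇒ n(n−1) = 72. Since 9·8 = 72, n = 9.

9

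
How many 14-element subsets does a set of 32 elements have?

C(32,14) = (32·31·30·29·28·27·26·25·24·23·22·21·20·19) / 14! = 41098950018846720000 / 87178291200 = 471435600.

471435600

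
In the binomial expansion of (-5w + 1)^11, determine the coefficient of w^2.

1375

The general term is C(11,j)·(-5w)^j·(1)^(11-j); the w^2 term has j = 2.
C(11,2) = 55.
Coefficient = C(11,2) · (-5)^2 = 55 · 25 = 1375.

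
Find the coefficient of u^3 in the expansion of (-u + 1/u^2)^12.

General term: C(12,j)·(-u)^j·(1/u^2)^(12-j), with u-exponent 1j − 2(12−j) = 3j − 24.
Set 3j − 24 = 3: j = 9.
C(12,9) = 220; (-1)^9 = -1; 1^3 = 1.
Coefficient = 220 · (-1) · 1 = -220.

-220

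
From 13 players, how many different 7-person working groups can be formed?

This is C(13,7) = 1716.

1716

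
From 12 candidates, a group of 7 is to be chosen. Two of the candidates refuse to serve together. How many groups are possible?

All 7-subsets: C(12,7) = 792. Those containing both fixed elements: C(10,5) = 252.
792 − 252 = 540.

540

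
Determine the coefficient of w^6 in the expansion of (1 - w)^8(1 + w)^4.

Coefficient of w^6 = Σ_{j} C(8,j)·(-1)^j·C(4,6-j)·1^(6-j) for j from 2 to 6.
= 28 + (-224) + 420 + (-224) + 28 = 28.

28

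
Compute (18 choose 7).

C(18,7) = (18·17·16·15·14·13·12) / 7! = 160392960 / 5040 = 31824.

31824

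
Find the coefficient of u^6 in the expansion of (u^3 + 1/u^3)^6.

General term: C(6,j)·(u^3)^j·(1/u^3)^(6-j), with u-exponent 3j − 3(6−j) = 6j − 18.
Set 6j − 18 = 6: j = 4.
C(6,4) = 15; 1^4 = 1; 1^2 = 1.
Coefficient = 15 · 1 · 1 = 15.

15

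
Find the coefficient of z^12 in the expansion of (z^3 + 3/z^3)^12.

40095

General term: C(12,j)·(z^3)^j·(3/z^3)^(12-j), with z-exponent 3j − 3(12−j) = 6j − 36.
Set 6j − 36 = 12: j = 8.
C(12,8) = 495; 1^8 = 1; 3^4 = 81.
Coefficient = 495 · 1 · 81 = 40095.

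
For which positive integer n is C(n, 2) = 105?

15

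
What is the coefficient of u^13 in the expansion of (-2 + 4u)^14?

-1879048192

The general term is C(14,j)·(-2)^j·(4u)^(14-j); the u^13 term has j = 1.
C(14,1) = 14.
Coefficient = C(14,1) · (-2)^1 · 4^13 = 14 · (-2) · 67108864 = -1879048192.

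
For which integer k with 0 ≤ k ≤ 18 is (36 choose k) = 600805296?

11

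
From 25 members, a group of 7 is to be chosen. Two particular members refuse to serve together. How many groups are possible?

All 7-subsets: C(25,7) = 480700. Those containing both fixed elements: C(23,5) = 33649.
480700 − 33649 = 447051.

447051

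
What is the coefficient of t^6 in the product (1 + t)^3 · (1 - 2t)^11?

Coefficient of t^6 = Σ_{j} C(3,j)·1^j·C(11,6-j)·(-2)^(6-j) for j from 0 to 3.
= 29568 + (-44352) + 15840 + (-1320) = -264.

-264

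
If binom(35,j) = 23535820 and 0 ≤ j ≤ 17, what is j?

C(35,j) increases on 0 ≤ j ≤ 17. C(35,7) = 6724520 and C(35,8) = 23535820, so j = 8.

8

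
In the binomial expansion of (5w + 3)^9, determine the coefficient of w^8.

The general term is C(9,j)·(5w)^j·(3)^(9-j); the w^8 term has j = 8.
C(9,8) = 9.
Coefficient = C(9,8) · 5^8 · 3^1 = 9 · 390625 · 3 = 10546875.

10546875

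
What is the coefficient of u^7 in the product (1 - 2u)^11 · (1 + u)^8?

Coefficient of u^7 = Σ_{j} C(11,j)·(-2)^j·C(8,7-j)·1^(7-j) for j from 0 to 7.
= 8 + (-616) + 12320 + (-92400) + 295680 + (-413952) + 236544 + (-42240) = -4656.

-4656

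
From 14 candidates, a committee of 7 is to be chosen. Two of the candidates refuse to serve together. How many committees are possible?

All 7-subsets: C(14,7) = 3432. Those containing both fixed elements: C(12,5) = 792.
3432 − 792 = 2640.

2640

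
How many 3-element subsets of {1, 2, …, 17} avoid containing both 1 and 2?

All 3-subsets: C(17,3) = 680. Those containing both fixed elements: C(15,1) = 15.
680 − 15 = 665.

665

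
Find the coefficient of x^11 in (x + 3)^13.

The general term is C(13,j)·(x)^j·(3)^(13-j); the x^11 term has j = 11.
C(13,11) = 78.
Coefficient = C(13,11) · 3^2 = 78 · 9 = 702.

702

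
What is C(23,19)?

8855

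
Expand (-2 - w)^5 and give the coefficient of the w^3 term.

-40

The general term is C(5,j)·(-2)^j·(-w)^(5-j); the w^3 term has j = 2.
C(5,2) = 10.
Coefficient = C(5,2) · (-2)^2 · (-1)^3 = 10 · 4 · (-1) = -40.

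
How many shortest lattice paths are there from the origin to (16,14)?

Each path is a sequence of 30 steps with 16 rights: C(30,16) = 145422675.

145422675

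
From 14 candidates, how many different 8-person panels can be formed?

3003

This is C(14,8) = 3003.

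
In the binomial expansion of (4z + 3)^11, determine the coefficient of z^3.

69284160

The general term is C(11,j)·(4z)^j·(3)^(11-j); the z^3 term has j = 3.
C(11,3) = 165.
Coefficient = C(11,3) · 4^3 · 3^8 = 165 · 64 · 6561 = 69284160.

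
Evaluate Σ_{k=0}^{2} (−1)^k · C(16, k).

The partial alternating sum Σ_{k=0}^{2} (−1)^k C(16,k) = (−1)^2 C(15,2) = 105.

105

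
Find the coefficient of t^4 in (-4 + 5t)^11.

-3379200000

The general term is C(11,j)·(-4)^j·(5t)^(11-j); the t^4 term has j = 7.
C(11,7) = 330.
Coefficient = C(11,7) · (-4)^7 · 5^4 = 330 · (-16384) · 625 = -3379200000.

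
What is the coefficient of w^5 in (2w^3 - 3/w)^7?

General term: C(7,j)·(2w^3)^j·(-3/w)^(7-j), with w-exponent 3j − 1(7−j) = 4j − 7.
Set 4j − 7 = 5: j = 3.
C(7,3) = 35; 2^3 = 8; (-3)^4 = 81.
Coefficient = 35 · 8 · 81 = 22680.

22680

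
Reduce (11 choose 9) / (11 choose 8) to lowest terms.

1/3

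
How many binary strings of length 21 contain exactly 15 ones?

Choose the 15 positions: C(21,15) = 54264.

54264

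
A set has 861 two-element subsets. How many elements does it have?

42

n(n−1)/2 = 861 ⇒ n(n−1) = 1722. Since 42·41 = 1722, n = 42.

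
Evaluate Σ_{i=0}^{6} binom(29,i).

621616

1 + 29 + 406 + 3654 + 23751 + 118755 + 475020 = 621616.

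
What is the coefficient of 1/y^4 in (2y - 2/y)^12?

2027520

General term: C(12,j)·(2y)^j·(-2/y)^(12-j), with y-exponent 1j − 1(12−j) = 2j − 12.
Set 2j − 12 = -4: j = 4.
C(12,4) = 495; 2^4 = 16; (-2)^8 = 256.
Coefficient = 495 · 16 · 256 = 2027520.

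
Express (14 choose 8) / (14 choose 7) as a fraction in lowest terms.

7/8

C(n,k+1)/C(n,k) = (n−k)/(k+1) = (14−7)/(7+1) = 7/8.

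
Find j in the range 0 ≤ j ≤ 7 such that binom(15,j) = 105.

C(15,j) increases on 0 ≤ j ≤ 7. C(15,1) = 15 and C(15,2) = 105, so j = 2.

2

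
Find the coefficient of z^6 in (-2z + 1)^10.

The general term is C(10,j)·(-2z)^j·(1)^(10-j); the z^6 term has j = 6.
C(10,6) = 210.
Coefficient = C(10,6) · (-2)^6 = 210 · 64 = 13440.

13440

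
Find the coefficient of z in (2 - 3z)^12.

-73728

The general term is C(12,j)·(2)^j·(-3z)^(12-j); the z^1 term has j = 11.
C(12,11) = 12.
Coefficient = C(12,11) · 2^11 · (-3)^1 = 12 · 2048 · (-3) = -73728.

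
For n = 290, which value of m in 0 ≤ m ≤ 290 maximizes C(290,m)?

145

C(290,m) is maximized at m = 290/2 = 145.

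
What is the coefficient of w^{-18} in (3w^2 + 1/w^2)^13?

702

General term: C(13,j)·(3w^2)^j·(1/w^2)^(13-j), with w-exponent 2j − 2(13−j) = 4j − 26.
Set 4j − 26 = -18: j = 2.
C(13,2) = 78; 3^2 = 9; 1^11 = 1.
Coefficient = 78 · 9 · 1 = 702.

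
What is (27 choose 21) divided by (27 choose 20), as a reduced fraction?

1/3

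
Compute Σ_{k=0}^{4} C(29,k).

1 + 29 + 406 + 3654 + 23751 = 27841.

27841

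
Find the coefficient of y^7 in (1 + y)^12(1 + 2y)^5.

101024

Coefficient of y^7 = Σ_{j} C(12,j)·1^j·C(5,7-j)·2^(7-j) for j from 2 to 7.
= 2112 + 17600 + 39600 + 31680 + 9240 + 792 = 101024.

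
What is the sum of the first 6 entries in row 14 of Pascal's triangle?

1 + 14 + 91 + 364 + 1001 + 2002 = 3473.

3473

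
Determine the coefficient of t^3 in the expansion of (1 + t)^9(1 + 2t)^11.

4176

Coefficient of t^3 = Σ_{j} C(9,j)·1^j·C(11,3-j)·2^(3-j) for j from 0 to 3.
= 1320 + 1980 + 792 + 84 = 4176.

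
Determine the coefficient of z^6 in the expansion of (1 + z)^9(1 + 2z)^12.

Coefficient of z^6 = Σ_{j} C(9,j)·1^j·C(12,6-j)·2^(6-j) for j from 0 to 6.
= 59136 + 228096 + 285120 + 147840 + 33264 + 3024 + 84 = 756564.

756564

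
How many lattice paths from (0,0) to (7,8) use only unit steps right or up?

Each path is a sequence of 15 steps with 7 rights: C(15,7) = 6435.

6435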